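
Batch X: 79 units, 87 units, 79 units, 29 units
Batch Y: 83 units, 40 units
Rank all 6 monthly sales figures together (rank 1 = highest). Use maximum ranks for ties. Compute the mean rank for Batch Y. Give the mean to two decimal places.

Sorted (descending): 87, 83, 79, 79, 40, 29
The 2 values of 79 occupy positions 3–4 → each gets rank 4.
Batch Y values → pooled ranks: 83→2, 40→5
Mean rank = (2 + 5) / 2 = 3.50

3.50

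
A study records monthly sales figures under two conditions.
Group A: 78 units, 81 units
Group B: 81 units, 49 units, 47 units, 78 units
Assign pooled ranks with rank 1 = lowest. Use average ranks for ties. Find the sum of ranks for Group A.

Sorted (ascending): 47, 49, 78, 78, 81, 81
The 2 values of 78 occupy positions 3–4 → average rank (3+4)/2 = 3.5.
The 2 values of 81 occupy positions 5–6 → average rank (5+6)/2 = 5.5.
Group A values → pooled ranks: 78→3.5, 81→5.5
Rank sum = 3.5 + 5.5 = 9

9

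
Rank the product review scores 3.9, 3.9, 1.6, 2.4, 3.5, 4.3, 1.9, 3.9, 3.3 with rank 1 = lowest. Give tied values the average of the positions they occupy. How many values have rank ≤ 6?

5

Sorted (ascending): 1.6, 1.9, 2.4, 3.3, 3.5, 3.9, 3.9, 3.9, 4.3
The 3 values of 3.9 occupy positions 6–8 → average rank 7.
Ranks ≤ 6: {1, 2, 3, 4, 5} → 5 values.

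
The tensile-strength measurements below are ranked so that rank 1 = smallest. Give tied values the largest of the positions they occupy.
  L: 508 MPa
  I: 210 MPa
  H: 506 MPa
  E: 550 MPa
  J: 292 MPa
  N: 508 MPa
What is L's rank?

5

Sorted (ascending): 210, 292, 506, 508, 508, 550
The 2 values of 508 occupy positions 4–5 → each gets rank 5.
L has value 508 MPa → rank 5.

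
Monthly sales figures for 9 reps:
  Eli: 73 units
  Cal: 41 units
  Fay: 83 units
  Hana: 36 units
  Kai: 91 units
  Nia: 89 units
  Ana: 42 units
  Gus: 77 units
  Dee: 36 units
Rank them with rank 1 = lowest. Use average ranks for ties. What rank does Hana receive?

1.5

Sorted (ascending): 36, 36, 41, 42, 73, 77, 83, 89, 91
The 2 values of 36 occupy positions 1–2 → average rank (1+2)/2 = 1.5.
Hana has value 36 units → rank 1.5.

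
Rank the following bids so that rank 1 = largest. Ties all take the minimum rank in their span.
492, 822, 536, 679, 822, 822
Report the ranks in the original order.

6, 1, 5, 4, 1, 1

Sorted (descending): 822, 822, 822, 679, 536, 492
The 3 values of 822 occupy positions 1–3 → each gets rank 1.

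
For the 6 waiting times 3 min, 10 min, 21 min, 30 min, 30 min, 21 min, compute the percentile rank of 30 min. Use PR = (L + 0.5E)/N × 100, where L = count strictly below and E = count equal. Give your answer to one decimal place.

83.3

N = 6.
Strictly below 30: 4. Equal to 30: 2.
PR = (4 + 0.5·2)/6 × 100 = 83.3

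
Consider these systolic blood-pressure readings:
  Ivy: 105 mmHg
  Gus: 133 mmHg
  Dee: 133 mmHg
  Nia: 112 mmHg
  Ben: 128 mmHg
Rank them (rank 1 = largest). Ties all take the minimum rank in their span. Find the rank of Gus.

Sorted (descending): 133, 133, 128, 112, 105
The 2 values of 133 occupy positions 1–2 → each gets rank 1.
Gus has value 133 mmHg → rank 1.

1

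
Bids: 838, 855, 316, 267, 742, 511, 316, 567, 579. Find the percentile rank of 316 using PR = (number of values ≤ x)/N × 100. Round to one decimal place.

N = 9.
Strictly below 316: 1. Equal to 316: 2.
PR = 3/9 × 100 = 33.3

33.3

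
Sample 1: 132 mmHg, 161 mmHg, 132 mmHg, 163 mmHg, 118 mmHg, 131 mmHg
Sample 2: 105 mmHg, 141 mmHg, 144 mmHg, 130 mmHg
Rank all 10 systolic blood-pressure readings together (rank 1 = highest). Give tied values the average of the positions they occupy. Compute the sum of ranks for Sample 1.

Sorted (descending): 163, 161, 144, 141, 132, 132, 131, 130, 118, 105
The 2 values of 132 occupy positions 5–6 → average rank (5+6)/2 = 5.5.
Sample 1 values → pooled ranks: 132→5.5, 161→2, 132→5.5, 163→1, 118→9, 131→7
Rank sum = 5.5 + 2 + 5.5 + 1 + 9 + 7 = 30

30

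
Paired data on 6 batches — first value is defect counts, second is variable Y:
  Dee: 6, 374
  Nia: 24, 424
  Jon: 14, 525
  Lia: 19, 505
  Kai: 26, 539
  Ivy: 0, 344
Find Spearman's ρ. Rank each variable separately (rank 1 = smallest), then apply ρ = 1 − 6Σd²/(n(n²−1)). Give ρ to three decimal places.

Ranks of variable 1: 2, 5, 3, 4, 6, 1
Ranks of variable 2: 2, 3, 5, 4, 6, 1
d = r₁ − r₂: 0, 2, -2, 0, 0, 0
d²: 0, 4, 4, 0, 0, 0; Σd² = 8
ρ = 1 − 6·8/(6·35) = 1 − 48/210 = 0.771

0.771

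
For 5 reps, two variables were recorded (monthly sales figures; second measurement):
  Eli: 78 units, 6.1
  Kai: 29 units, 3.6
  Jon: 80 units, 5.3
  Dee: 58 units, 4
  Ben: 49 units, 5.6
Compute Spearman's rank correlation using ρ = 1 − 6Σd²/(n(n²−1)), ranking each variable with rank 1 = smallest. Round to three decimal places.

0.500

Ranks of variable 1: 4, 1, 5, 3, 2
Ranks of variable 2: 5, 1, 3, 2, 4
d = r₁ − r₂: -1, 0, 2, 1, -2
d²: 1, 0, 4, 1, 4; Σd² = 10
ρ = 1 − 6·10/(5·24) = 1 − 60/120 = 0.500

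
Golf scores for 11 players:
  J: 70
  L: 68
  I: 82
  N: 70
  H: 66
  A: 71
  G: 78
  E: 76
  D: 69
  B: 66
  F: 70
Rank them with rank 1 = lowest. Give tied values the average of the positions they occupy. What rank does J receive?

6

Sorted (ascending): 66, 66, 68, 69, 70, 70, 70, 71, 76, 78, 82
The 2 values of 66 occupy positions 1–2 → average rank (1+2)/2 = 1.5.
The 3 values of 70 occupy positions 5–7 → average rank 6.
J has value 70 → rank 6.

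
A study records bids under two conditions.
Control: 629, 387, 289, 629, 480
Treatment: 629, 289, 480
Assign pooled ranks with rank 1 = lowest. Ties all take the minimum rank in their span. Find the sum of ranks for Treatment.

11

Sorted (ascending): 289, 289, 387, 480, 480, 629, 629, 629
The 2 values of 289 occupy positions 1–2 → each gets rank 1.
The 2 values of 480 occupy positions 4–5 → each gets rank 4.
The 3 values of 629 occupy positions 6–8 → each gets rank 6.
Treatment values → pooled ranks: 629→6, 289→1, 480→4
Rank sum = 6 + 1 + 4 = 11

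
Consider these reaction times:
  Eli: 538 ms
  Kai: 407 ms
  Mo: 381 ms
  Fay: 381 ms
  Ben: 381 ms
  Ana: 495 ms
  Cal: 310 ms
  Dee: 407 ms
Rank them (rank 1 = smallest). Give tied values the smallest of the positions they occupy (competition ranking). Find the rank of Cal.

1

Sorted (ascending): 310, 381, 381, 381, 407, 407, 495, 538
The 3 values of 381 occupy positions 2–4 → each gets rank 2.
The 2 values of 407 occupy positions 5–6 → each gets rank 5.
Cal has value 310 ms → rank 1.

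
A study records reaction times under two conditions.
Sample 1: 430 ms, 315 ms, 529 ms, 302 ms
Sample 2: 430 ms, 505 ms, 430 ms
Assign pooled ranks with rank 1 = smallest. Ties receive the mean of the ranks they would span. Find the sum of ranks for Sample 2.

Sorted (ascending): 302, 315, 430, 430, 430, 505, 529
The 3 values of 430 occupy positions 3–5 → average rank 4.
Sample 2 values → pooled ranks: 430→4, 505→6, 430→4
Rank sum = 4 + 6 + 4 = 14

14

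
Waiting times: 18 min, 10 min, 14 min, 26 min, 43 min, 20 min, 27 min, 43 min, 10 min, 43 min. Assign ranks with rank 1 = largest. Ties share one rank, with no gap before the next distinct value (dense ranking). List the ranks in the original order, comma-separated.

Sorted (descending): 43, 43, 43, 27, 26, 20, 18, 14, 10, 10
The 3 values of 43 share dense rank 1.
The 2 values of 10 share dense rank 7.
Remaining distinct values take the next consecutive integers.

5, 7, 6, 3, 1, 4, 2, 1, 7, 1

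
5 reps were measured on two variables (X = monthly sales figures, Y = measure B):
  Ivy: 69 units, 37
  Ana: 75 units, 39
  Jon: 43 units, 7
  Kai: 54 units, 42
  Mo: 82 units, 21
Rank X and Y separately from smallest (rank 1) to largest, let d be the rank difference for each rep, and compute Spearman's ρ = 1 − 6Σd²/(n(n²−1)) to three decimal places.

Ranks of variable 1: 3, 4, 1, 2, 5
Ranks of variable 2: 3, 4, 1, 5, 2
d = r₁ − r₂: 0, 0, 0, -3, 3
d²: 0, 0, 0, 9, 9; Σd² = 18
ρ = 1 − 6·18/(5·24) = 1 − 108/120 = 0.100

0.100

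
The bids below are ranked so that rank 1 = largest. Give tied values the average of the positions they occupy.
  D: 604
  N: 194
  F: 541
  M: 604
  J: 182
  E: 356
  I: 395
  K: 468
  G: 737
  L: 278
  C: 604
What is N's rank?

Sorted (descending): 737, 604, 604, 604, 541, 468, 395, 356, 278, 194, 182
The 3 values of 604 occupy positions 2–4 → average rank 3.
N has value 194 → rank 10.

10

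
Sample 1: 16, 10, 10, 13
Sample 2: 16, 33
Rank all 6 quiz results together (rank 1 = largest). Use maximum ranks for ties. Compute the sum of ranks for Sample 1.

19

Sorted (descending): 33, 16, 16, 13, 10, 10
The 2 values of 16 occupy positions 2–3 → each gets rank 3.
The 2 values of 10 occupy positions 5–6 → each gets rank 6.
Sample 1 values → pooled ranks: 16→3, 10→6, 10→6, 13→4
Rank sum = 3 + 6 + 6 + 4 = 19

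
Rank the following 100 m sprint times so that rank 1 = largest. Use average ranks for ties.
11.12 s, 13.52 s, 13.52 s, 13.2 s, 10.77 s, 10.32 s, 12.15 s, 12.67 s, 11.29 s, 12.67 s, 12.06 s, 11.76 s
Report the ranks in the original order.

10, 1.5, 1.5, 3, 11, 12, 6, 4.5, 9, 4.5, 7, 8

Sorted (descending): 13.52, 13.52, 13.2, 12.67, 12.67, 12.15, 12.06, 11.76, 11.29, 11.12, 10.77, 10.32
The 2 values of 13.52 occupy positions 1–2 → average rank (1+2)/2 = 1.5.
The 2 values of 12.67 occupy positions 4–5 → average rank (4+5)/2 = 4.5.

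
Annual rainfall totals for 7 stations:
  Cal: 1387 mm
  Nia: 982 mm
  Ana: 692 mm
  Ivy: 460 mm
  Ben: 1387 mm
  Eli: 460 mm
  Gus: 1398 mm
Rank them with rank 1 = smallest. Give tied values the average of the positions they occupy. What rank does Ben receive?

Sorted (ascending): 460, 460, 692, 982, 1387, 1387, 1398
The 2 values of 460 occupy positions 1–2 → average rank (1+2)/2 = 1.5.
The 2 values of 1387 occupy positions 5–6 → average rank (5+6)/2 = 5.5.
Ben has value 1387 mm → rank 5.5.

5.5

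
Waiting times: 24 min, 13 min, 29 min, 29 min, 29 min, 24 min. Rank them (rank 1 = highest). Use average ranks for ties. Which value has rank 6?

Sorted (descending): 29, 29, 29, 24, 24, 13
The 3 values of 29 occupy positions 1–3 → average rank 2.
The 2 values of 24 occupy positions 4–5 → average rank (4+5)/2 = 4.5.
Rank 6 → value 13.

13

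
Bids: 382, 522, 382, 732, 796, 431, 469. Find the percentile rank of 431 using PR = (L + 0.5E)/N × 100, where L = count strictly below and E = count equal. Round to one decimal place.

35.7

N = 7.
Strictly below 431: 2. Equal to 431: 1.
PR = (2 + 0.5·1)/7 × 100 = 35.7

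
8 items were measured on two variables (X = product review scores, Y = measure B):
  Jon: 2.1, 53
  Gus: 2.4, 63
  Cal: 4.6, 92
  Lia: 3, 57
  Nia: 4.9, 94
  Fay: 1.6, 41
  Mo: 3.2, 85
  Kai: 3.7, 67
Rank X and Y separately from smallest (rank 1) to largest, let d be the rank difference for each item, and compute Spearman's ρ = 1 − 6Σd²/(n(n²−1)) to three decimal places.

0.952

Ranks of variable 1: 2, 3, 7, 4, 8, 1, 5, 6
Ranks of variable 2: 2, 4, 7, 3, 8, 1, 6, 5
d = r₁ − r₂: 0, -1, 0, 1, 0, 0, -1, 1
d²: 0, 1, 0, 1, 0, 0, 1, 1; Σd² = 4
ρ = 1 − 6·4/(8·63) = 1 − 24/504 = 0.952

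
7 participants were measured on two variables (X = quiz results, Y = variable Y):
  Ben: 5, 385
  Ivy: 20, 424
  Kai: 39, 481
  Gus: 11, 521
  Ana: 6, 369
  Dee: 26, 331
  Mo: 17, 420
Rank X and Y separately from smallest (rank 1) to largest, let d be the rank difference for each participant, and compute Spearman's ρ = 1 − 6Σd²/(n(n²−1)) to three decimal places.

Ranks of variable 1: 1, 5, 7, 3, 2, 6, 4
Ranks of variable 2: 3, 5, 6, 7, 2, 1, 4
d = r₁ − r₂: -2, 0, 1, -4, 0, 5, 0
d²: 4, 0, 1, 16, 0, 25, 0; Σd² = 46
ρ = 1 − 6·46/(7·48) = 1 − 276/336 = 0.179

0.179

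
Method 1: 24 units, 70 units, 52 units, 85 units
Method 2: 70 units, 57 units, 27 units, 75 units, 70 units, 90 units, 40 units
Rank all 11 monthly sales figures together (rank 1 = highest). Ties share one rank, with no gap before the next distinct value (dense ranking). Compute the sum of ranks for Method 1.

Sorted (descending): 90, 85, 75, 70, 70, 70, 57, 52, 40, 27, 24
The 3 values of 70 share dense rank 4.
Remaining distinct values take the next consecutive integers.
Method 1 values → pooled ranks: 24→9, 70→4, 52→6, 85→2
Rank sum = 9 + 4 + 6 + 2 = 21

21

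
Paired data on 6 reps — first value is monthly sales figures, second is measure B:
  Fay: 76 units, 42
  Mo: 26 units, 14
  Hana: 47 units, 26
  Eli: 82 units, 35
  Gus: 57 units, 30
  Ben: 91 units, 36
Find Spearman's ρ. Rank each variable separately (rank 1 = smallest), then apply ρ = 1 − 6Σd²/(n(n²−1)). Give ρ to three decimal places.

0.829

Ranks of variable 1: 4, 1, 2, 5, 3, 6
Ranks of variable 2: 6, 1, 2, 4, 3, 5
d = r₁ − r₂: -2, 0, 0, 1, 0, 1
d²: 4, 0, 0, 1, 0, 1; Σd² = 6
ρ = 1 − 6·6/(6·35) = 1 − 36/210 = 0.829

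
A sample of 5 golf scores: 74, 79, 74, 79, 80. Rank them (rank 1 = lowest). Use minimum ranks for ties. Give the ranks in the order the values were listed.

1, 3, 1, 3, 5

Sorted (ascending): 74, 74, 79, 79, 80
The 2 values of 74 occupy positions 1–2 → each gets rank 1.
The 2 values of 79 occupy positions 3–4 → each gets rank 3.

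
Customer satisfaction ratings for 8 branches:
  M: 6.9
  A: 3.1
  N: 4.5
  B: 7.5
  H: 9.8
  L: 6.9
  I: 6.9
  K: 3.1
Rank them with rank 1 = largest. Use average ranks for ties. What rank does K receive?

7.5

Sorted (descending): 9.8, 7.5, 6.9, 6.9, 6.9, 4.5, 3.1, 3.1
The 3 values of 6.9 occupy positions 3–5 → average rank 4.
The 2 values of 3.1 occupy positions 7–8 → average rank (7+8)/2 = 7.5.
K has value 3.1 → rank 7.5.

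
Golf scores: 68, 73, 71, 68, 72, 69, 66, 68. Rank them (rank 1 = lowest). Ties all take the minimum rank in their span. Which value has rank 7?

72

Sorted (ascending): 66, 68, 68, 68, 69, 71, 72, 73
The 3 values of 68 occupy positions 2–4 → each gets rank 2.
Rank 7 → value 72.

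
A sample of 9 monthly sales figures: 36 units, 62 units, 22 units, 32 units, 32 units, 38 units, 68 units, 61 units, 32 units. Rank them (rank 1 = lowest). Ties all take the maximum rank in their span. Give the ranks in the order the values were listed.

5, 8, 1, 4, 4, 6, 9, 7, 4

Sorted (ascending): 22, 32, 32, 32, 36, 38, 61, 62, 68
The 3 values of 32 occupy positions 2–4 → each gets rank 4.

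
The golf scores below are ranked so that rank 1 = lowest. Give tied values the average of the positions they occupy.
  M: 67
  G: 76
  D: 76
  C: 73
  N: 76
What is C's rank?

2

Sorted (ascending): 67, 73, 76, 76, 76
The 3 values of 76 occupy positions 3–5 → average rank 4.
C has value 73 → rank 2.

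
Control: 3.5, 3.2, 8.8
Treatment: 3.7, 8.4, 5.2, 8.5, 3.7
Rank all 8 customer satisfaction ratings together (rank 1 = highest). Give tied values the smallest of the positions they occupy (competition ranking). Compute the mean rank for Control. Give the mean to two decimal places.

5.33

Sorted (descending): 8.8, 8.5, 8.4, 5.2, 3.7, 3.7, 3.5, 3.2
The 2 values of 3.7 occupy positions 5–6 → each gets rank 5.
Control values → pooled ranks: 3.5→7, 3.2→8, 8.8→1
Mean rank = (7 + 8 + 1) / 3 = 5.33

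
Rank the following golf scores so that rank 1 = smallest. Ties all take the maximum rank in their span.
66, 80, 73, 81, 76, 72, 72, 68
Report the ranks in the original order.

Sorted (ascending): 66, 68, 72, 72, 73, 76, 80, 81
The 2 values of 72 occupy positions 3–4 → each gets rank 4.

1, 7, 5, 8, 6, 4, 4, 2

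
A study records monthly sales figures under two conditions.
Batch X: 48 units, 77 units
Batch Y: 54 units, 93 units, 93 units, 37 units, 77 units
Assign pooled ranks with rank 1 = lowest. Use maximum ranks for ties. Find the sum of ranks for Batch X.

Sorted (ascending): 37, 48, 54, 77, 77, 93, 93
The 2 values of 77 occupy positions 4–5 → each gets rank 5.
The 2 values of 93 occupy positions 6–7 → each gets rank 7.
Batch X values → pooled ranks: 48→2, 77→5
Rank sum = 2 + 5 = 7

7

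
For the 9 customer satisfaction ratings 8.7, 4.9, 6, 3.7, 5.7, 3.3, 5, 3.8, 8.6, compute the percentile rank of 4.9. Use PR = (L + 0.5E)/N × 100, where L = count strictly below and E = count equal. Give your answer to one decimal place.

N = 9.
Strictly below 4.9: 3. Equal to 4.9: 1.
PR = (3 + 0.5·1)/9 × 100 = 38.9

38.9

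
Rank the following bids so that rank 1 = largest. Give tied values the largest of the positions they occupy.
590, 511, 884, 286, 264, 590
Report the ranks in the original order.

3, 4, 1, 5, 6, 3

Sorted (descending): 884, 590, 590, 511, 286, 264
The 2 values of 590 occupy positions 2–3 → each gets rank 3.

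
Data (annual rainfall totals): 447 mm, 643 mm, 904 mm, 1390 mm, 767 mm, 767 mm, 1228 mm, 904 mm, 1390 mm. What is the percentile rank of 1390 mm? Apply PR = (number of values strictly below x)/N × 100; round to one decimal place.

77.8

N = 9.
Strictly below 1390: 7. Equal to 1390: 2.
PR = 7/9 × 100 = 77.8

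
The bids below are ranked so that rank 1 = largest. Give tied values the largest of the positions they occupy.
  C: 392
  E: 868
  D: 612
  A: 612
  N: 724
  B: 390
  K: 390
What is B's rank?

7

Sorted (descending): 868, 724, 612, 612, 392, 390, 390
The 2 values of 612 occupy positions 3–4 → each gets rank 4.
The 2 values of 390 occupy positions 6–7 → each gets rank 7.
B has value 390 → rank 7.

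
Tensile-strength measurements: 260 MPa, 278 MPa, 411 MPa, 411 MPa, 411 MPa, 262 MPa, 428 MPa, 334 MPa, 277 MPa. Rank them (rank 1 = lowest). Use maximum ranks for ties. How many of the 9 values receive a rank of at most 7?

Sorted (ascending): 260, 262, 277, 278, 334, 411, 411, 411, 428
The 3 values of 411 occupy positions 6–8 → each gets rank 8.
Ranks ≤ 7: {1, 2, 3, 4, 5} → 5 values.

5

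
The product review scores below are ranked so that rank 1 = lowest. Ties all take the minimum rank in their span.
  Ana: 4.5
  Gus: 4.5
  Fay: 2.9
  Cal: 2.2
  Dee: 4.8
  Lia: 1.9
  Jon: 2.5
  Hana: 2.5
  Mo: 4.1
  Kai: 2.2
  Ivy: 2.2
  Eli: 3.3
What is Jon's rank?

Sorted (ascending): 1.9, 2.2, 2.2, 2.2, 2.5, 2.5, 2.9, 3.3, 4.1, 4.5, 4.5, 4.8
The 3 values of 2.2 occupy positions 2–4 → each gets rank 2.
The 2 values of 2.5 occupy positions 5–6 → each gets rank 5.
The 2 values of 4.5 occupy positions 10–11 → each gets rank 10.
Jon has value 2.5 → rank 5.

5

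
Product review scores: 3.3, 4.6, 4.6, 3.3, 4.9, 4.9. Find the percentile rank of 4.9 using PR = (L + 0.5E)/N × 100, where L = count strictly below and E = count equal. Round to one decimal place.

N = 6.
Strictly below 4.9: 4. Equal to 4.9: 2.
PR = (4 + 0.5·2)/6 × 100 = 83.3

83.3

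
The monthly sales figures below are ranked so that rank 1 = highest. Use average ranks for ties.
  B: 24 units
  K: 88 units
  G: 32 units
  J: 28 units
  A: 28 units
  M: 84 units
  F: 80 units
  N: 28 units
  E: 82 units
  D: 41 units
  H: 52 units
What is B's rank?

Sorted (descending): 88, 84, 82, 80, 52, 41, 32, 28, 28, 28, 24
The 3 values of 28 occupy positions 8–10 → average rank 9.
B has value 24 units → rank 11.

11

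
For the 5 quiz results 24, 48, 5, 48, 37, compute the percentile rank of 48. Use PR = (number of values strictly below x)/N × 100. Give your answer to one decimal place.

N = 5.
Strictly below 48: 3. Equal to 48: 2.
PR = 3/5 × 100 = 60.0

60.0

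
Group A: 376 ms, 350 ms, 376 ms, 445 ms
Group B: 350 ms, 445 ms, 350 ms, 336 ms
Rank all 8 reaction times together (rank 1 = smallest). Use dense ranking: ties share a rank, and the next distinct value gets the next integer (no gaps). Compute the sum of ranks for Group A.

12

Sorted (ascending): 336, 350, 350, 350, 376, 376, 445, 445
The 3 values of 350 share dense rank 2.
The 2 values of 376 share dense rank 3.
The 2 values of 445 share dense rank 4.
Remaining distinct values take the next consecutive integers.
Group A values → pooled ranks: 376→3, 350→2, 376→3, 445→4
Rank sum = 3 + 2 + 3 + 4 = 12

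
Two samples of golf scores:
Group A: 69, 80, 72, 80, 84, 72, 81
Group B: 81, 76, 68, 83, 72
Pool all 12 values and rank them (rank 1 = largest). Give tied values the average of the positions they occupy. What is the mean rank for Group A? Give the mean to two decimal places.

6.36

Sorted (descending): 84, 83, 81, 81, 80, 80, 76, 72, 72, 72, 69, 68
The 2 values of 81 occupy positions 3–4 → average rank (3+4)/2 = 3.5.
The 2 values of 80 occupy positions 5–6 → average rank (5+6)/2 = 5.5.
The 3 values of 72 occupy positions 8–10 → average rank 9.
Group A values → pooled ranks: 69→11, 80→5.5, 72→9, 80→5.5, 84→1, 72→9, 81→3.5
Mean rank = (11 + 5.5 + 9 + 5.5 + 1 + 9 + 3.5) / 7 = 6.36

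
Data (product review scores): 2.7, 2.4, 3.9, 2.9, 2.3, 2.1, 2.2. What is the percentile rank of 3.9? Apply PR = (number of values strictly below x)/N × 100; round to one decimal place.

85.7

N = 7.
Strictly below 3.9: 6. Equal to 3.9: 1.
PR = 6/7 × 100 = 85.7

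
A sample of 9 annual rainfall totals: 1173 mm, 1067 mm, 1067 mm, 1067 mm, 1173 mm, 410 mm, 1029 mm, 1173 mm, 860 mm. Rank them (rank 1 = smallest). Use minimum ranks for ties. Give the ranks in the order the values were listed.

Sorted (ascending): 410, 860, 1029, 1067, 1067, 1067, 1173, 1173, 1173
The 3 values of 1067 occupy positions 4–6 → each gets rank 4.
The 3 values of 1173 occupy positions 7–9 → each gets rank 7.

7, 4, 4, 4, 7, 1, 3, 7, 2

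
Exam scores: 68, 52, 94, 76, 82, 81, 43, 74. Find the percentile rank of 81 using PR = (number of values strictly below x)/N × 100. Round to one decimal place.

62.5

N = 8.
Strictly below 81: 5. Equal to 81: 1.
PR = 5/8 × 100 = 62.5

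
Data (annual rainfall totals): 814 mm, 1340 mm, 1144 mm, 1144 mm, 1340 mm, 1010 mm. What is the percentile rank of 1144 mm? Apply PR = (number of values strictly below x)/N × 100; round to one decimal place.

33.3

N = 6.
Strictly below 1144: 2. Equal to 1144: 2.
PR = 2/6 × 100 = 33.3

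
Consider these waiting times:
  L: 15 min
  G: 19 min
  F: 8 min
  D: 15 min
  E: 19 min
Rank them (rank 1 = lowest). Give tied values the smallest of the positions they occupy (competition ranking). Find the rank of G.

Sorted (ascending): 8, 15, 15, 19, 19
The 2 values of 15 occupy positions 2–3 → each gets rank 2.
The 2 values of 19 occupy positions 4–5 → each gets rank 4.
G has value 19 min → rank 4.

4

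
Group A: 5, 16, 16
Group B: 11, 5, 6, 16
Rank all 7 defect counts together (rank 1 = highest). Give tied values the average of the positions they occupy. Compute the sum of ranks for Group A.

10.5

Sorted (descending): 16, 16, 16, 11, 6, 5, 5
The 3 values of 16 occupy positions 1–3 → average rank 2.
The 2 values of 5 occupy positions 6–7 → average rank (6+7)/2 = 6.5.
Group A values → pooled ranks: 5→6.5, 16→2, 16→2
Rank sum = 6.5 + 2 + 2 = 10.5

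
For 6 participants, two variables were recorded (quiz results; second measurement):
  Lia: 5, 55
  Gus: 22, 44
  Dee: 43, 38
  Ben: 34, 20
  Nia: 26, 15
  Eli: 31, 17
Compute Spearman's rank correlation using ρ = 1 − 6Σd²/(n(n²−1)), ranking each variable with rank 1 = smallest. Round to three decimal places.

-0.429

Ranks of variable 1: 1, 2, 6, 5, 3, 4
Ranks of variable 2: 6, 5, 4, 3, 1, 2
d = r₁ − r₂: -5, -3, 2, 2, 2, 2
d²: 25, 9, 4, 4, 4, 4; Σd² = 50
ρ = 1 − 6·50/(6·35) = 1 − 300/210 = -0.429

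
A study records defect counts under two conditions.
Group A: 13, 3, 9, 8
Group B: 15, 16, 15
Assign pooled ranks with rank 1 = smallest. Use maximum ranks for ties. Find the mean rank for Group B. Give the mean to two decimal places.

Sorted (ascending): 3, 8, 9, 13, 15, 15, 16
The 2 values of 15 occupy positions 5–6 → each gets rank 6.
Group B values → pooled ranks: 15→6, 16→7, 15→6
Mean rank = (6 + 7 + 6) / 3 = 6.33

6.33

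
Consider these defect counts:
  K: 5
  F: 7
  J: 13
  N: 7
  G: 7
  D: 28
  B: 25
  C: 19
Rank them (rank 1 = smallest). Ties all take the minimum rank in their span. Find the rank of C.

6

Sorted (ascending): 5, 7, 7, 7, 13, 19, 25, 28
The 3 values of 7 occupy positions 2–4 → each gets rank 2.
C has value 19 → rank 6.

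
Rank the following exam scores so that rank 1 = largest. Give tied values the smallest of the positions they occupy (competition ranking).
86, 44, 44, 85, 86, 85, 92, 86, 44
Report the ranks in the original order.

Sorted (descending): 92, 86, 86, 86, 85, 85, 44, 44, 44
The 3 values of 86 occupy positions 2–4 → each gets rank 2.
The 2 values of 85 occupy positions 5–6 → each gets rank 5.
The 3 values of 44 occupy positions 7–9 → each gets rank 7.

2, 7, 7, 5, 2, 5, 1, 2, 7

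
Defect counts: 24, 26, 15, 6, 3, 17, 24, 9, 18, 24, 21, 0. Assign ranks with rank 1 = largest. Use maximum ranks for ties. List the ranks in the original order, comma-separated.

Sorted (descending): 26, 24, 24, 24, 21, 18, 17, 15, 9, 6, 3, 0
The 3 values of 24 occupy positions 2–4 → each gets rank 4.

4, 1, 8, 10, 11, 7, 4, 9, 6, 4, 5, 12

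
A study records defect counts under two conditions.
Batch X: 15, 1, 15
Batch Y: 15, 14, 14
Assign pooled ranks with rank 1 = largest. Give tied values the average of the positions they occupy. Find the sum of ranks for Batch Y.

11

Sorted (descending): 15, 15, 15, 14, 14, 1
The 3 values of 15 occupy positions 1–3 → average rank 2.
The 2 values of 14 occupy positions 4–5 → average rank (4+5)/2 = 4.5.
Batch Y values → pooled ranks: 15→2, 14→4.5, 14→4.5
Rank sum = 2 + 4.5 + 4.5 = 11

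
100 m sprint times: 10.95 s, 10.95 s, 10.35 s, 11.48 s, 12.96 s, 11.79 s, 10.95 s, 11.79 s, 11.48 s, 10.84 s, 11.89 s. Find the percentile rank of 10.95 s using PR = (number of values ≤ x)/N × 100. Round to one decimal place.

45.5

N = 11.
Strictly below 10.95: 2. Equal to 10.95: 3.
PR = 5/11 × 100 = 45.5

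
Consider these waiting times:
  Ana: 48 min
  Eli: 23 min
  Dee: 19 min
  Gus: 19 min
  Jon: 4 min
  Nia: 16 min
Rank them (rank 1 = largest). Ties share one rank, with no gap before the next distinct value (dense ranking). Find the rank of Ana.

Sorted (descending): 48, 23, 19, 19, 16, 4
The 2 values of 19 share dense rank 3.
Remaining distinct values take the next consecutive integers.
Ana has value 48 min → rank 1.

1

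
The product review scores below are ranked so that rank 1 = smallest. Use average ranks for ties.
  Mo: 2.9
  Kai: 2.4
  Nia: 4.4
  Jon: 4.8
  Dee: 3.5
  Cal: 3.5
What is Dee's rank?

Sorted (ascending): 2.4, 2.9, 3.5, 3.5, 4.4, 4.8
The 2 values of 3.5 occupy positions 3–4 → average rank (3+4)/2 = 3.5.
Dee has value 3.5 → rank 3.5.

3.5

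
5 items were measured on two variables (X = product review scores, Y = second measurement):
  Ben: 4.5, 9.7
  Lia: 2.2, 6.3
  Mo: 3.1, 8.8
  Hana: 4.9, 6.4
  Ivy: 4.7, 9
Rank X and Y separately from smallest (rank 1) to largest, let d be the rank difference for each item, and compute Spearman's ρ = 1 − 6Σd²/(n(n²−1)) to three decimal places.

Ranks of variable 1: 3, 1, 2, 5, 4
Ranks of variable 2: 5, 1, 3, 2, 4
d = r₁ − r₂: -2, 0, -1, 3, 0
d²: 4, 0, 1, 9, 0; Σd² = 14
ρ = 1 − 6·14/(5·24) = 1 − 84/120 = 0.300

0.300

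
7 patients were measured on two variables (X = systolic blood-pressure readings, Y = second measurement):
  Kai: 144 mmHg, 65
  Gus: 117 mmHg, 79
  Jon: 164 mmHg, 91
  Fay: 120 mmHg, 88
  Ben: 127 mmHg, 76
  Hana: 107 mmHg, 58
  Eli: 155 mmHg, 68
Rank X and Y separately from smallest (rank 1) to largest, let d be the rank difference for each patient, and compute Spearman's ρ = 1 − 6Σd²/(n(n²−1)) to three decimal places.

0.357

Ranks of variable 1: 5, 2, 7, 3, 4, 1, 6
Ranks of variable 2: 2, 5, 7, 6, 4, 1, 3
d = r₁ − r₂: 3, -3, 0, -3, 0, 0, 3
d²: 9, 9, 0, 9, 0, 0, 9; Σd² = 36
ρ = 1 − 6·36/(7·48) = 1 − 216/336 = 0.357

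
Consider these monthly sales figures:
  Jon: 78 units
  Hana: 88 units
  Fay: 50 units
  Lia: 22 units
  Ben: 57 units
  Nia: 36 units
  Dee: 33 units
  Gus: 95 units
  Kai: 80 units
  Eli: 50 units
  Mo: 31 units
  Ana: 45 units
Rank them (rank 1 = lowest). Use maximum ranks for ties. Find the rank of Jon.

9

Sorted (ascending): 22, 31, 33, 36, 45, 50, 50, 57, 78, 80, 88, 95
The 2 values of 50 occupy positions 6–7 → each gets rank 7.
Jon has value 78 units → rank 9.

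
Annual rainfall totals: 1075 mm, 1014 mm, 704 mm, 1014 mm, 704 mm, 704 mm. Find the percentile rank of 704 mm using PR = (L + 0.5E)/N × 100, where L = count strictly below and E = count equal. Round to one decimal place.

N = 6.
Strictly below 704: 0. Equal to 704: 3.
PR = (0 + 0.5·3)/6 × 100 = 25.0

25.0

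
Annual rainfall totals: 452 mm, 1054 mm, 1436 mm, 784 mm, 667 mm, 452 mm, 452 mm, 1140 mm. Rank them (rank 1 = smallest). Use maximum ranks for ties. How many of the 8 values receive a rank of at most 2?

Sorted (ascending): 452, 452, 452, 667, 784, 1054, 1140, 1436
The 3 values of 452 occupy positions 1–3 → each gets rank 3.
Ranks ≤ 2: {} → 0 values.

0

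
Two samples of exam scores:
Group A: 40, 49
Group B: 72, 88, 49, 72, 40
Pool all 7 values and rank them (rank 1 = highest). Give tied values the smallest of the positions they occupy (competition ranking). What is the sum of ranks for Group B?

15

Sorted (descending): 88, 72, 72, 49, 49, 40, 40
The 2 values of 72 occupy positions 2–3 → each gets rank 2.
The 2 values of 49 occupy positions 4–5 → each gets rank 4.
The 2 values of 40 occupy positions 6–7 → each gets rank 6.
Group B values → pooled ranks: 72→2, 88→1, 49→4, 72→2, 40→6
Rank sum = 2 + 1 + 4 + 2 + 6 = 15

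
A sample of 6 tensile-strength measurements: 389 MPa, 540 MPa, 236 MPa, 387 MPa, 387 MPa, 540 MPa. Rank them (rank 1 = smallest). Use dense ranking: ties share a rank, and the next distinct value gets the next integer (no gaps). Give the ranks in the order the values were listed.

3, 4, 1, 2, 2, 4

Sorted (ascending): 236, 387, 387, 389, 540, 540
The 2 values of 387 share dense rank 2.
The 2 values of 540 share dense rank 4.
Remaining distinct values take the next consecutive integers.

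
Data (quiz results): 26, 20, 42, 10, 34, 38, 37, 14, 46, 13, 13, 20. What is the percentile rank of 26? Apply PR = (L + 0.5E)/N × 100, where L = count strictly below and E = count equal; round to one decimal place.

54.2

N = 12.
Strictly below 26: 6. Equal to 26: 1.
PR = (6 + 0.5·1)/12 × 100 = 54.2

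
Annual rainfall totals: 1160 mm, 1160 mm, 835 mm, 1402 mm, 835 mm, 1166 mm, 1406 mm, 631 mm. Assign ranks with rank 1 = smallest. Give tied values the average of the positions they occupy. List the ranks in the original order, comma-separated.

4.5, 4.5, 2.5, 7, 2.5, 6, 8, 1

Sorted (ascending): 631, 835, 835, 1160, 1160, 1166, 1402, 1406
The 2 values of 835 occupy positions 2–3 → average rank (2+3)/2 = 2.5.
The 2 values of 1160 occupy positions 4–5 → average rank (4+5)/2 = 4.5.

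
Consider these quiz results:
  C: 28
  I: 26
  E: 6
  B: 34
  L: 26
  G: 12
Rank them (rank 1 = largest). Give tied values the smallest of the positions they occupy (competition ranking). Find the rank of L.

3

Sorted (descending): 34, 28, 26, 26, 12, 6
The 2 values of 26 occupy positions 3–4 → each gets rank 3.
L has value 26 → rank 3.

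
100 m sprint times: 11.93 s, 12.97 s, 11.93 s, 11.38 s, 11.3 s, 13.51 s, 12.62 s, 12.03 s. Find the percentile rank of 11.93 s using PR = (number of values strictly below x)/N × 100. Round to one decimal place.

N = 8.
Strictly below 11.93: 2. Equal to 11.93: 2.
PR = 2/8 × 100 = 25.0

25.0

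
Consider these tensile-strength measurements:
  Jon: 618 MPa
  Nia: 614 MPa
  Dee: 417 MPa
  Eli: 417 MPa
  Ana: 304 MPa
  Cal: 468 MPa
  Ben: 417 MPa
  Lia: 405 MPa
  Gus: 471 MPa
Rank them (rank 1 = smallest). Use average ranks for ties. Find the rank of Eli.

4

Sorted (ascending): 304, 405, 417, 417, 417, 468, 471, 614, 618
The 3 values of 417 occupy positions 3–5 → average rank 4.
Eli has value 417 MPa → rank 4.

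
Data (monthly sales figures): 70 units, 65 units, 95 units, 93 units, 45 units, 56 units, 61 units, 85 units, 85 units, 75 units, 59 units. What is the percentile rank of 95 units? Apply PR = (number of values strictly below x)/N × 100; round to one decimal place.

N = 11.
Strictly below 95: 10. Equal to 95: 1.
PR = 10/11 × 100 = 90.9

90.9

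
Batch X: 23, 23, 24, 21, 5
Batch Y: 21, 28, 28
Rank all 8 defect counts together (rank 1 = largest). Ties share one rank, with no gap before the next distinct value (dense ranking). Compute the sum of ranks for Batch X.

Sorted (descending): 28, 28, 24, 23, 23, 21, 21, 5
The 2 values of 28 share dense rank 1.
The 2 values of 23 share dense rank 3.
The 2 values of 21 share dense rank 4.
Remaining distinct values take the next consecutive integers.
Batch X values → pooled ranks: 23→3, 23→3, 24→2, 21→4, 5→5
Rank sum = 3 + 3 + 2 + 4 + 5 = 17

17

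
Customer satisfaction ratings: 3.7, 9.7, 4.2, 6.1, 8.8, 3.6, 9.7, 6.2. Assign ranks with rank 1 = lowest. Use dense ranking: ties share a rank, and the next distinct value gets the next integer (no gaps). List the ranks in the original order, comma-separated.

2, 7, 3, 4, 6, 1, 7, 5

Sorted (ascending): 3.6, 3.7, 4.2, 6.1, 6.2, 8.8, 9.7, 9.7
The 2 values of 9.7 share dense rank 7.
Remaining distinct values take the next consecutive integers.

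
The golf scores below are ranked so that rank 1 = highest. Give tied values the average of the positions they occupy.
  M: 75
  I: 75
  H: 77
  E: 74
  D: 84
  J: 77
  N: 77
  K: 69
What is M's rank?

Sorted (descending): 84, 77, 77, 77, 75, 75, 74, 69
The 3 values of 77 occupy positions 2–4 → average rank 3.
The 2 values of 75 occupy positions 5–6 → average rank (5+6)/2 = 5.5.
M has value 75 → rank 5.5.

5.5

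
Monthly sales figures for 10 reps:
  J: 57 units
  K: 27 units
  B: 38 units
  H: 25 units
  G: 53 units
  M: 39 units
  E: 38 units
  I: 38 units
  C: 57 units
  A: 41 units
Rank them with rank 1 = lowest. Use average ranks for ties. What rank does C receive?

9.5

Sorted (ascending): 25, 27, 38, 38, 38, 39, 41, 53, 57, 57
The 3 values of 38 occupy positions 3–5 → average rank 4.
The 2 values of 57 occupy positions 9–10 → average rank (9+10)/2 = 9.5.
C has value 57 units → rank 9.5.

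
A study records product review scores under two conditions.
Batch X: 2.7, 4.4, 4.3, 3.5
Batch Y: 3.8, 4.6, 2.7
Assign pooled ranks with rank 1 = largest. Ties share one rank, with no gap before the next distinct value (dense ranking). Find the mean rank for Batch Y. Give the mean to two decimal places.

3.67

Sorted (descending): 4.6, 4.4, 4.3, 3.8, 3.5, 2.7, 2.7
The 2 values of 2.7 share dense rank 6.
Remaining distinct values take the next consecutive integers.
Batch Y values → pooled ranks: 3.8→4, 4.6→1, 2.7→6
Mean rank = (4 + 1 + 6) / 3 = 3.67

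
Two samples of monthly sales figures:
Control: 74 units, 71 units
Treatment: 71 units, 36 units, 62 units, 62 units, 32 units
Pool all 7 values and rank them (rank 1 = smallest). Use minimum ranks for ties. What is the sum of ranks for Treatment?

14

Sorted (ascending): 32, 36, 62, 62, 71, 71, 74
The 2 values of 62 occupy positions 3–4 → each gets rank 3.
The 2 values of 71 occupy positions 5–6 → each gets rank 5.
Treatment values → pooled ranks: 71→5, 36→2, 62→3, 62→3, 32→1
Rank sum = 5 + 2 + 3 + 3 + 1 = 14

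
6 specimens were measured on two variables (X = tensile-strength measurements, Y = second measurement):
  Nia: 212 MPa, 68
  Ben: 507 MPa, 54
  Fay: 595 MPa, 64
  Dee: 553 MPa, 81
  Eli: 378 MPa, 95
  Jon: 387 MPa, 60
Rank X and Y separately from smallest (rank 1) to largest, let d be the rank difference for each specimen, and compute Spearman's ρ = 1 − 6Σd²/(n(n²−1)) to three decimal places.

Ranks of variable 1: 1, 4, 6, 5, 2, 3
Ranks of variable 2: 4, 1, 3, 5, 6, 2
d = r₁ − r₂: -3, 3, 3, 0, -4, 1
d²: 9, 9, 9, 0, 16, 1; Σd² = 44
ρ = 1 − 6·44/(6·35) = 1 − 264/210 = -0.257

-0.257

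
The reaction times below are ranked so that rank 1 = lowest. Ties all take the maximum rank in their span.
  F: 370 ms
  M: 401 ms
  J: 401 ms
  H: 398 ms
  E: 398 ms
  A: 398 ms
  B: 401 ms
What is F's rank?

1

Sorted (ascending): 370, 398, 398, 398, 401, 401, 401
The 3 values of 398 occupy positions 2–4 → each gets rank 4.
The 3 values of 401 occupy positions 5–7 → each gets rank 7.
F has value 370 ms → rank 1.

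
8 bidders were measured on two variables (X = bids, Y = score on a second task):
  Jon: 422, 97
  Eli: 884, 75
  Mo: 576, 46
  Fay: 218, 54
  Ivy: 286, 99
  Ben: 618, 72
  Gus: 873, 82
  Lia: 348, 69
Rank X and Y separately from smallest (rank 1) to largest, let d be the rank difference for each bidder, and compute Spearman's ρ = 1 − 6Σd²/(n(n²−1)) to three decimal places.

0.095

Ranks of variable 1: 4, 8, 5, 1, 2, 6, 7, 3
Ranks of variable 2: 7, 5, 1, 2, 8, 4, 6, 3
d = r₁ − r₂: -3, 3, 4, -1, -6, 2, 1, 0
d²: 9, 9, 16, 1, 36, 4, 1, 0; Σd² = 76
ρ = 1 − 6·76/(8·63) = 1 − 456/504 = 0.095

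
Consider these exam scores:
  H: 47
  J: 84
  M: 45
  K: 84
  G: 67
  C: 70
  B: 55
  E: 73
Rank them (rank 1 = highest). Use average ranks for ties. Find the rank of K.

Sorted (descending): 84, 84, 73, 70, 67, 55, 47, 45
The 2 values of 84 occupy positions 1–2 → average rank (1+2)/2 = 1.5.
K has value 84 → rank 1.5.

1.5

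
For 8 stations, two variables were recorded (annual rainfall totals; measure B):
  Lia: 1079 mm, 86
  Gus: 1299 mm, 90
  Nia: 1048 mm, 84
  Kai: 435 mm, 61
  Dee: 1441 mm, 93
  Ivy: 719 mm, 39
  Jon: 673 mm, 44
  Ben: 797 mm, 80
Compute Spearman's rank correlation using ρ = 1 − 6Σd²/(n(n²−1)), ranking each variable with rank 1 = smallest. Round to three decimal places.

Ranks of variable 1: 6, 7, 5, 1, 8, 3, 2, 4
Ranks of variable 2: 6, 7, 5, 3, 8, 1, 2, 4
d = r₁ − r₂: 0, 0, 0, -2, 0, 2, 0, 0
d²: 0, 0, 0, 4, 0, 4, 0, 0; Σd² = 8
ρ = 1 − 6·8/(8·63) = 1 − 48/504 = 0.905

0.905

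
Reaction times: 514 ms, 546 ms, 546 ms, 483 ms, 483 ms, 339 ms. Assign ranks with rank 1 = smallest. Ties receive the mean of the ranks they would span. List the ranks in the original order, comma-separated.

4, 5.5, 5.5, 2.5, 2.5, 1

Sorted (ascending): 339, 483, 483, 514, 546, 546
The 2 values of 483 occupy positions 2–3 → average rank (2+3)/2 = 2.5.
The 2 values of 546 occupy positions 5–6 → average rank (5+6)/2 = 5.5.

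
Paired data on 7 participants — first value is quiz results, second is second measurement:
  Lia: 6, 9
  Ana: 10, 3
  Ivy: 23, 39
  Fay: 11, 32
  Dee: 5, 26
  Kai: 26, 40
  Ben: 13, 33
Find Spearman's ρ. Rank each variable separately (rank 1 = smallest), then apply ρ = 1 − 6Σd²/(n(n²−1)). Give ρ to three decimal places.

0.857

Ranks of variable 1: 2, 3, 6, 4, 1, 7, 5
Ranks of variable 2: 2, 1, 6, 4, 3, 7, 5
d = r₁ − r₂: 0, 2, 0, 0, -2, 0, 0
d²: 0, 4, 0, 0, 4, 0, 0; Σd² = 8
ρ = 1 − 6·8/(7·48) = 1 − 48/336 = 0.857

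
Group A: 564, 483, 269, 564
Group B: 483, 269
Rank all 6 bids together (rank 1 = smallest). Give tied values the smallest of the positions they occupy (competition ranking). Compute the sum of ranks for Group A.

Sorted (ascending): 269, 269, 483, 483, 564, 564
The 2 values of 269 occupy positions 1–2 → each gets rank 1.
The 2 values of 483 occupy positions 3–4 → each gets rank 3.
The 2 values of 564 occupy positions 5–6 → each gets rank 5.
Group A values → pooled ranks: 564→5, 483→3, 269→1, 564→5
Rank sum = 5 + 3 + 1 + 5 = 14

14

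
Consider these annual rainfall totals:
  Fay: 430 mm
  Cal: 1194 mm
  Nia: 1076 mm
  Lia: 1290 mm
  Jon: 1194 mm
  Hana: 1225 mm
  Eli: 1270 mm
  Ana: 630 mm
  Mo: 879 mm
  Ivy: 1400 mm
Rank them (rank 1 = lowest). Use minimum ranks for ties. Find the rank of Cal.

Sorted (ascending): 430, 630, 879, 1076, 1194, 1194, 1225, 1270, 1290, 1400
The 2 values of 1194 occupy positions 5–6 → each gets rank 5.
Cal has value 1194 mm → rank 5.

5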